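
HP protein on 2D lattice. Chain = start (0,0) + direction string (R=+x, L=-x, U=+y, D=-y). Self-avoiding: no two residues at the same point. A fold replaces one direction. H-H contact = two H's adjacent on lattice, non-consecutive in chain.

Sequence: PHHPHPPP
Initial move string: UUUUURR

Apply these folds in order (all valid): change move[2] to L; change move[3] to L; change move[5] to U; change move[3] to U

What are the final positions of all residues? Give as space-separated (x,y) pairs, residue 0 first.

Answer: (0,0) (0,1) (0,2) (-1,2) (-1,3) (-1,4) (-1,5) (0,5)

Derivation:
Initial moves: UUUUURR
Fold: move[2]->L => UULUURR (positions: [(0, 0), (0, 1), (0, 2), (-1, 2), (-1, 3), (-1, 4), (0, 4), (1, 4)])
Fold: move[3]->L => UULLURR (positions: [(0, 0), (0, 1), (0, 2), (-1, 2), (-2, 2), (-2, 3), (-1, 3), (0, 3)])
Fold: move[5]->U => UULLUUR (positions: [(0, 0), (0, 1), (0, 2), (-1, 2), (-2, 2), (-2, 3), (-2, 4), (-1, 4)])
Fold: move[3]->U => UULUUUR (positions: [(0, 0), (0, 1), (0, 2), (-1, 2), (-1, 3), (-1, 4), (-1, 5), (0, 5)])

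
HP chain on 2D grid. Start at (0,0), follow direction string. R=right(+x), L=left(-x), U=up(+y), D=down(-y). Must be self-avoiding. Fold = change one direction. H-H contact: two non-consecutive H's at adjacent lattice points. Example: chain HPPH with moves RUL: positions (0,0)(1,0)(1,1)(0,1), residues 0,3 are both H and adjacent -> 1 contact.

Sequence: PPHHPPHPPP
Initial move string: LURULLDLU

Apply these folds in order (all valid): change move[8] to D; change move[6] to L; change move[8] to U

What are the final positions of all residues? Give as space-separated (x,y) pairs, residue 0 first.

Initial moves: LURULLDLU
Fold: move[8]->D => LURULLDLD (positions: [(0, 0), (-1, 0), (-1, 1), (0, 1), (0, 2), (-1, 2), (-2, 2), (-2, 1), (-3, 1), (-3, 0)])
Fold: move[6]->L => LURULLLLD (positions: [(0, 0), (-1, 0), (-1, 1), (0, 1), (0, 2), (-1, 2), (-2, 2), (-3, 2), (-4, 2), (-4, 1)])
Fold: move[8]->U => LURULLLLU (positions: [(0, 0), (-1, 0), (-1, 1), (0, 1), (0, 2), (-1, 2), (-2, 2), (-3, 2), (-4, 2), (-4, 3)])

Answer: (0,0) (-1,0) (-1,1) (0,1) (0,2) (-1,2) (-2,2) (-3,2) (-4,2) (-4,3)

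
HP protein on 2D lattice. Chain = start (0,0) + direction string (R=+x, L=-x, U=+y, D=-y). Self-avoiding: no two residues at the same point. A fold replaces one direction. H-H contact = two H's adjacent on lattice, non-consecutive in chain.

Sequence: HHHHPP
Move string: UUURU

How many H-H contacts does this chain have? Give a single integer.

Positions: [(0, 0), (0, 1), (0, 2), (0, 3), (1, 3), (1, 4)]
No H-H contacts found.

Answer: 0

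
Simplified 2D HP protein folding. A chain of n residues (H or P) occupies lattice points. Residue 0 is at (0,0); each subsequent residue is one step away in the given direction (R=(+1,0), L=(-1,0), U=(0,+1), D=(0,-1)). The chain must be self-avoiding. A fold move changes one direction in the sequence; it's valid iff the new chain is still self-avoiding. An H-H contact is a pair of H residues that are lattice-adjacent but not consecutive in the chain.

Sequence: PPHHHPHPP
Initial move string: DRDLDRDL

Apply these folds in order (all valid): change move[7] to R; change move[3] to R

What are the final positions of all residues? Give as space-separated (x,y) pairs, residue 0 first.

Initial moves: DRDLDRDL
Fold: move[7]->R => DRDLDRDR (positions: [(0, 0), (0, -1), (1, -1), (1, -2), (0, -2), (0, -3), (1, -3), (1, -4), (2, -4)])
Fold: move[3]->R => DRDRDRDR (positions: [(0, 0), (0, -1), (1, -1), (1, -2), (2, -2), (2, -3), (3, -3), (3, -4), (4, -4)])

Answer: (0,0) (0,-1) (1,-1) (1,-2) (2,-2) (2,-3) (3,-3) (3,-4) (4,-4)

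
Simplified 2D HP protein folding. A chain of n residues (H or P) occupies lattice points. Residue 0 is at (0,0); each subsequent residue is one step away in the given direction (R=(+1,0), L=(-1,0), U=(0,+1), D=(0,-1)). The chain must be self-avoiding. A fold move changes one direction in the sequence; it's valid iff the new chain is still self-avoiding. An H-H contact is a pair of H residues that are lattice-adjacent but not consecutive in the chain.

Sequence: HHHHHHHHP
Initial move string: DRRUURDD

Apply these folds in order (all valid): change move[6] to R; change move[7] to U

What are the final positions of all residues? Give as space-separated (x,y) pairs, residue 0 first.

Initial moves: DRRUURDD
Fold: move[6]->R => DRRUURRD (positions: [(0, 0), (0, -1), (1, -1), (2, -1), (2, 0), (2, 1), (3, 1), (4, 1), (4, 0)])
Fold: move[7]->U => DRRUURRU (positions: [(0, 0), (0, -1), (1, -1), (2, -1), (2, 0), (2, 1), (3, 1), (4, 1), (4, 2)])

Answer: (0,0) (0,-1) (1,-1) (2,-1) (2,0) (2,1) (3,1) (4,1) (4,2)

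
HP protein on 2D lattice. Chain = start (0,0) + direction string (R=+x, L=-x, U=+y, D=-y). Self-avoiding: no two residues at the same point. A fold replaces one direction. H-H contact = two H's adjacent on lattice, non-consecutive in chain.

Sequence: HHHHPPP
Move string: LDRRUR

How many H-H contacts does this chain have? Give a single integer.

Answer: 1

Derivation:
Positions: [(0, 0), (-1, 0), (-1, -1), (0, -1), (1, -1), (1, 0), (2, 0)]
H-H contact: residue 0 @(0,0) - residue 3 @(0, -1)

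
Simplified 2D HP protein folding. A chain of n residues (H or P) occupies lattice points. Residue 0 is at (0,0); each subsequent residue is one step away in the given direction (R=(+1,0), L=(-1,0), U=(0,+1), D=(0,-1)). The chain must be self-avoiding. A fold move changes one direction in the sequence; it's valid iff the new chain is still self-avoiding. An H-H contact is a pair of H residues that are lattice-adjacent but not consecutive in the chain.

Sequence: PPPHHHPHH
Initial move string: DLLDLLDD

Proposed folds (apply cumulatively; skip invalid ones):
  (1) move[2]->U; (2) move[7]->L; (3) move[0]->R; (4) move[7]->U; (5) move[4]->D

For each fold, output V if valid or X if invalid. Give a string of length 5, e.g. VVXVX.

Initial: DLLDLLDD -> [(0, 0), (0, -1), (-1, -1), (-2, -1), (-2, -2), (-3, -2), (-4, -2), (-4, -3), (-4, -4)]
Fold 1: move[2]->U => DLUDLLDD INVALID (collision), skipped
Fold 2: move[7]->L => DLLDLLDL VALID
Fold 3: move[0]->R => RLLDLLDL INVALID (collision), skipped
Fold 4: move[7]->U => DLLDLLDU INVALID (collision), skipped
Fold 5: move[4]->D => DLLDDLDL VALID

Answer: XVXXV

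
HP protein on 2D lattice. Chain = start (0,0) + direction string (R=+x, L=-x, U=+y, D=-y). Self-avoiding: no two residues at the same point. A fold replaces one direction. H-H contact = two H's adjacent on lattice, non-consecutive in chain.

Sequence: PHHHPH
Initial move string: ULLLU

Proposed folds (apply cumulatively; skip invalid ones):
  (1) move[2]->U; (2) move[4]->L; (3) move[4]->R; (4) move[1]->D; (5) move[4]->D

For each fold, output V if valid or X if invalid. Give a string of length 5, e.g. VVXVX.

Answer: VVXXV

Derivation:
Initial: ULLLU -> [(0, 0), (0, 1), (-1, 1), (-2, 1), (-3, 1), (-3, 2)]
Fold 1: move[2]->U => ULULU VALID
Fold 2: move[4]->L => ULULL VALID
Fold 3: move[4]->R => ULULR INVALID (collision), skipped
Fold 4: move[1]->D => UDULL INVALID (collision), skipped
Fold 5: move[4]->D => ULULD VALID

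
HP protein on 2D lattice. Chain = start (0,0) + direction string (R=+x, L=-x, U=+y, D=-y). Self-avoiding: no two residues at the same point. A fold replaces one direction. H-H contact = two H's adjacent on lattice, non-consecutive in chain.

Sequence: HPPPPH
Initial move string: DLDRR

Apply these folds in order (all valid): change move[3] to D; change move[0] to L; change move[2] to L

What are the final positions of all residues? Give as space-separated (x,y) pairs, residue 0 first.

Answer: (0,0) (-1,0) (-2,0) (-3,0) (-3,-1) (-2,-1)

Derivation:
Initial moves: DLDRR
Fold: move[3]->D => DLDDR (positions: [(0, 0), (0, -1), (-1, -1), (-1, -2), (-1, -3), (0, -3)])
Fold: move[0]->L => LLDDR (positions: [(0, 0), (-1, 0), (-2, 0), (-2, -1), (-2, -2), (-1, -2)])
Fold: move[2]->L => LLLDR (positions: [(0, 0), (-1, 0), (-2, 0), (-3, 0), (-3, -1), (-2, -1)])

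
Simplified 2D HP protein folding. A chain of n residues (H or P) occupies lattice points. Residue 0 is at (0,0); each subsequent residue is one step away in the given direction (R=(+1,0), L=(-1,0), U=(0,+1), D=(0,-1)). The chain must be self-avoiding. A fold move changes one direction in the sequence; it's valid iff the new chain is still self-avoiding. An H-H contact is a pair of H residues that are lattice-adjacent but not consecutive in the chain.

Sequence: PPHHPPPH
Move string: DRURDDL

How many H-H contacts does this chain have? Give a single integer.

Positions: [(0, 0), (0, -1), (1, -1), (1, 0), (2, 0), (2, -1), (2, -2), (1, -2)]
H-H contact: residue 2 @(1,-1) - residue 7 @(1, -2)

Answer: 1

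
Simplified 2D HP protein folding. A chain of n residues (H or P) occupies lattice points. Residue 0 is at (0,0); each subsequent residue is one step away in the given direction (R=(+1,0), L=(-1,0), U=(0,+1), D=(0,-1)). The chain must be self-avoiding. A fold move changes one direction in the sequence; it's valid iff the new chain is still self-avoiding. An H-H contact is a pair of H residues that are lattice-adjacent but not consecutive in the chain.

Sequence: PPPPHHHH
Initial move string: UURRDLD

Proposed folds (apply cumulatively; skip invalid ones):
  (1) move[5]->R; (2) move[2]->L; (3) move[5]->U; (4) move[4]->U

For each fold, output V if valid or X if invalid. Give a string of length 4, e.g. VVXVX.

Answer: VXXV

Derivation:
Initial: UURRDLD -> [(0, 0), (0, 1), (0, 2), (1, 2), (2, 2), (2, 1), (1, 1), (1, 0)]
Fold 1: move[5]->R => UURRDRD VALID
Fold 2: move[2]->L => UULRDRD INVALID (collision), skipped
Fold 3: move[5]->U => UURRDUD INVALID (collision), skipped
Fold 4: move[4]->U => UURRURD VALID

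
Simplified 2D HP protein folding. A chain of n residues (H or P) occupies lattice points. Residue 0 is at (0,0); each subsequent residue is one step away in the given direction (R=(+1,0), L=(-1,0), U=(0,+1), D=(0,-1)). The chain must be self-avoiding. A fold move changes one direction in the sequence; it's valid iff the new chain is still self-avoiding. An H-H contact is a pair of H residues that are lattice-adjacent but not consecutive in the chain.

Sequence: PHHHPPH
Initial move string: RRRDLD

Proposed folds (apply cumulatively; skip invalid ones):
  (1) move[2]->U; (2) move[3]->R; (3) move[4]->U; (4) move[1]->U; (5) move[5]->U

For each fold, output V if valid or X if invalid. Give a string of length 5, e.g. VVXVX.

Answer: XXXXX

Derivation:
Initial: RRRDLD -> [(0, 0), (1, 0), (2, 0), (3, 0), (3, -1), (2, -1), (2, -2)]
Fold 1: move[2]->U => RRUDLD INVALID (collision), skipped
Fold 2: move[3]->R => RRRRLD INVALID (collision), skipped
Fold 3: move[4]->U => RRRDUD INVALID (collision), skipped
Fold 4: move[1]->U => RURDLD INVALID (collision), skipped
Fold 5: move[5]->U => RRRDLU INVALID (collision), skipped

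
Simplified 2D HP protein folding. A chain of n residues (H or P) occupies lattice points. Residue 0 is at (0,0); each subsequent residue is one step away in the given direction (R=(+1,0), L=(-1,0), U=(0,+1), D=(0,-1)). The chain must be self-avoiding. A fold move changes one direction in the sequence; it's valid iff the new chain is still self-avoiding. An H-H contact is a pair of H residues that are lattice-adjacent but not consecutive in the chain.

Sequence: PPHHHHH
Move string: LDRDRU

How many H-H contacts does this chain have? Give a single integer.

Answer: 1

Derivation:
Positions: [(0, 0), (-1, 0), (-1, -1), (0, -1), (0, -2), (1, -2), (1, -1)]
H-H contact: residue 3 @(0,-1) - residue 6 @(1, -1)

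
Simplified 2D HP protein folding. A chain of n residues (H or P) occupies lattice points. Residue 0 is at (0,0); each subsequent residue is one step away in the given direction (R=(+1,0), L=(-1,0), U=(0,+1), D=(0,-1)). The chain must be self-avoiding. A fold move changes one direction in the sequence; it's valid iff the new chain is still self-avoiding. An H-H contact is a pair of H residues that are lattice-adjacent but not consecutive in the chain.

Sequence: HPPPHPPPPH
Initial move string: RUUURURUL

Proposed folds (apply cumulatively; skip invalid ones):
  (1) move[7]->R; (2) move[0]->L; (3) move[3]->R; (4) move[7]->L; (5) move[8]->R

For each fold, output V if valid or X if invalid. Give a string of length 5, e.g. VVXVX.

Answer: XVVXV

Derivation:
Initial: RUUURURUL -> [(0, 0), (1, 0), (1, 1), (1, 2), (1, 3), (2, 3), (2, 4), (3, 4), (3, 5), (2, 5)]
Fold 1: move[7]->R => RUUURURRL INVALID (collision), skipped
Fold 2: move[0]->L => LUUURURUL VALID
Fold 3: move[3]->R => LUURRURUL VALID
Fold 4: move[7]->L => LUURRURLL INVALID (collision), skipped
Fold 5: move[8]->R => LUURRURUR VALID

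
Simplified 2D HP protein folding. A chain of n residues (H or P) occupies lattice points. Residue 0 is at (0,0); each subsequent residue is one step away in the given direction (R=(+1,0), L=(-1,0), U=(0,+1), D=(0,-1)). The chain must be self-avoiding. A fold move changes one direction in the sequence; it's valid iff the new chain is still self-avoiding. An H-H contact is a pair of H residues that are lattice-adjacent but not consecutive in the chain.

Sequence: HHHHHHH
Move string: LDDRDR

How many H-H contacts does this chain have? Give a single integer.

Positions: [(0, 0), (-1, 0), (-1, -1), (-1, -2), (0, -2), (0, -3), (1, -3)]
No H-H contacts found.

Answer: 0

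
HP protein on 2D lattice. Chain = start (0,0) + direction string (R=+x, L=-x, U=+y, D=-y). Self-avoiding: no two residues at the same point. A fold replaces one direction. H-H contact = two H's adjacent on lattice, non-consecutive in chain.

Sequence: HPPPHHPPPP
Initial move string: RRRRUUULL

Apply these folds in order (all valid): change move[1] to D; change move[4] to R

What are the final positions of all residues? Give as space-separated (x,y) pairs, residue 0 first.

Answer: (0,0) (1,0) (1,-1) (2,-1) (3,-1) (4,-1) (4,0) (4,1) (3,1) (2,1)

Derivation:
Initial moves: RRRRUUULL
Fold: move[1]->D => RDRRUUULL (positions: [(0, 0), (1, 0), (1, -1), (2, -1), (3, -1), (3, 0), (3, 1), (3, 2), (2, 2), (1, 2)])
Fold: move[4]->R => RDRRRUULL (positions: [(0, 0), (1, 0), (1, -1), (2, -1), (3, -1), (4, -1), (4, 0), (4, 1), (3, 1), (2, 1)])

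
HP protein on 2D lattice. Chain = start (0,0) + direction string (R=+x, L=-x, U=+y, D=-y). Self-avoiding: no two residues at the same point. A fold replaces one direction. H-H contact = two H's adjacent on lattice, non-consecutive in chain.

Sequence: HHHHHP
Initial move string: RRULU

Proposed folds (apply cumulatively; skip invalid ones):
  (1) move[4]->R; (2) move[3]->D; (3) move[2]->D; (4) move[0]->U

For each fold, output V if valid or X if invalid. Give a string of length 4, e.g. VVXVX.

Answer: XXXV

Derivation:
Initial: RRULU -> [(0, 0), (1, 0), (2, 0), (2, 1), (1, 1), (1, 2)]
Fold 1: move[4]->R => RRULR INVALID (collision), skipped
Fold 2: move[3]->D => RRUDU INVALID (collision), skipped
Fold 3: move[2]->D => RRDLU INVALID (collision), skipped
Fold 4: move[0]->U => URULU VALID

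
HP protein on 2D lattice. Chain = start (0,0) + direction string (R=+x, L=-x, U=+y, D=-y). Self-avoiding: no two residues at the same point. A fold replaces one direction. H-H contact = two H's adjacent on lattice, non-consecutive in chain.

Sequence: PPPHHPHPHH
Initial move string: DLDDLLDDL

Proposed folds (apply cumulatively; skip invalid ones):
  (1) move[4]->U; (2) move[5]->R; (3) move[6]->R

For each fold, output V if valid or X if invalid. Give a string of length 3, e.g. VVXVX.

Answer: XXX

Derivation:
Initial: DLDDLLDDL -> [(0, 0), (0, -1), (-1, -1), (-1, -2), (-1, -3), (-2, -3), (-3, -3), (-3, -4), (-3, -5), (-4, -5)]
Fold 1: move[4]->U => DLDDULDDL INVALID (collision), skipped
Fold 2: move[5]->R => DLDDLRDDL INVALID (collision), skipped
Fold 3: move[6]->R => DLDDLLRDL INVALID (collision), skipped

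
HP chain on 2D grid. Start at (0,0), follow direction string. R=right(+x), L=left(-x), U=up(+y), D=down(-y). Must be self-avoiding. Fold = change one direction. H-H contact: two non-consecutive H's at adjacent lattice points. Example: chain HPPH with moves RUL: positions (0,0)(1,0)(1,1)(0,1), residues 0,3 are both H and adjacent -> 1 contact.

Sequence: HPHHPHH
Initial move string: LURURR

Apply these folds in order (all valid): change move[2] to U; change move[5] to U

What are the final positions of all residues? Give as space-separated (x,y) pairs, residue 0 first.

Initial moves: LURURR
Fold: move[2]->U => LUUURR (positions: [(0, 0), (-1, 0), (-1, 1), (-1, 2), (-1, 3), (0, 3), (1, 3)])
Fold: move[5]->U => LUUURU (positions: [(0, 0), (-1, 0), (-1, 1), (-1, 2), (-1, 3), (0, 3), (0, 4)])

Answer: (0,0) (-1,0) (-1,1) (-1,2) (-1,3) (0,3) (0,4)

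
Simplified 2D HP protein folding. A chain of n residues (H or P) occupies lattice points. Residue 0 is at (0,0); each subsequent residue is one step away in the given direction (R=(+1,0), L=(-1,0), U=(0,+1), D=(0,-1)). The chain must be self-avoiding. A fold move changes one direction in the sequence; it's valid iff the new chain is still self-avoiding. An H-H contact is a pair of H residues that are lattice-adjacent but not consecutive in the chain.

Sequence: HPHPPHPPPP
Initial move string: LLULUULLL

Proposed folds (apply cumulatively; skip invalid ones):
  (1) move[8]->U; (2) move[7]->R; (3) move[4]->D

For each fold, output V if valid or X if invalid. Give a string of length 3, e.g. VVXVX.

Initial: LLULUULLL -> [(0, 0), (-1, 0), (-2, 0), (-2, 1), (-3, 1), (-3, 2), (-3, 3), (-4, 3), (-5, 3), (-6, 3)]
Fold 1: move[8]->U => LLULUULLU VALID
Fold 2: move[7]->R => LLULUULRU INVALID (collision), skipped
Fold 3: move[4]->D => LLULDULLU INVALID (collision), skipped

Answer: VXX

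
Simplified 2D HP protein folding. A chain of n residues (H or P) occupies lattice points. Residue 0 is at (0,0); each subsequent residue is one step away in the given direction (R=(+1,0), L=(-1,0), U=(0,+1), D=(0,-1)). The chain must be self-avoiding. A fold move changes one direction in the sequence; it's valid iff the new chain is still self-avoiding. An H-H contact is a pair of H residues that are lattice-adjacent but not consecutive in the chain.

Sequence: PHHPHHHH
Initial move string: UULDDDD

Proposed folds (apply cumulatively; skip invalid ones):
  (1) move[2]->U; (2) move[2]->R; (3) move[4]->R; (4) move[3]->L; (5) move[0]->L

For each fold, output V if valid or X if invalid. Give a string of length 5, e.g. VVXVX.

Answer: XVVXX

Derivation:
Initial: UULDDDD -> [(0, 0), (0, 1), (0, 2), (-1, 2), (-1, 1), (-1, 0), (-1, -1), (-1, -2)]
Fold 1: move[2]->U => UUUDDDD INVALID (collision), skipped
Fold 2: move[2]->R => UURDDDD VALID
Fold 3: move[4]->R => UURDRDD VALID
Fold 4: move[3]->L => UURLRDD INVALID (collision), skipped
Fold 5: move[0]->L => LURDRDD INVALID (collision), skipped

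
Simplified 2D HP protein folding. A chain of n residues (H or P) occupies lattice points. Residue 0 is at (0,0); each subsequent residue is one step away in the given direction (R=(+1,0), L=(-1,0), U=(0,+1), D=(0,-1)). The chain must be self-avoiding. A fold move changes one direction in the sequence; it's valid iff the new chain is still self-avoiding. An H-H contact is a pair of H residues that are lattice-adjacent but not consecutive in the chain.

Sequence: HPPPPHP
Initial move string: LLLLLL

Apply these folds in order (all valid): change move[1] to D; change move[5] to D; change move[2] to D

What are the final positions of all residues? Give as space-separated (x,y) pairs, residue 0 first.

Answer: (0,0) (-1,0) (-1,-1) (-1,-2) (-2,-2) (-3,-2) (-3,-3)

Derivation:
Initial moves: LLLLLL
Fold: move[1]->D => LDLLLL (positions: [(0, 0), (-1, 0), (-1, -1), (-2, -1), (-3, -1), (-4, -1), (-5, -1)])
Fold: move[5]->D => LDLLLD (positions: [(0, 0), (-1, 0), (-1, -1), (-2, -1), (-3, -1), (-4, -1), (-4, -2)])
Fold: move[2]->D => LDDLLD (positions: [(0, 0), (-1, 0), (-1, -1), (-1, -2), (-2, -2), (-3, -2), (-3, -3)])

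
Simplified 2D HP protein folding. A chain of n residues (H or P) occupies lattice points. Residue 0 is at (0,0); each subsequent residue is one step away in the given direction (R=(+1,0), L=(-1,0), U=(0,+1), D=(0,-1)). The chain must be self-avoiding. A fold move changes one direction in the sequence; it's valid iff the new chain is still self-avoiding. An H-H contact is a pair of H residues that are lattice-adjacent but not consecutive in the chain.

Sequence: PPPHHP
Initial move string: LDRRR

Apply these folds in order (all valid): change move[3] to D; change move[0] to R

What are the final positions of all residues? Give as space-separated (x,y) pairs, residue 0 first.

Answer: (0,0) (1,0) (1,-1) (2,-1) (2,-2) (3,-2)

Derivation:
Initial moves: LDRRR
Fold: move[3]->D => LDRDR (positions: [(0, 0), (-1, 0), (-1, -1), (0, -1), (0, -2), (1, -2)])
Fold: move[0]->R => RDRDR (positions: [(0, 0), (1, 0), (1, -1), (2, -1), (2, -2), (3, -2)])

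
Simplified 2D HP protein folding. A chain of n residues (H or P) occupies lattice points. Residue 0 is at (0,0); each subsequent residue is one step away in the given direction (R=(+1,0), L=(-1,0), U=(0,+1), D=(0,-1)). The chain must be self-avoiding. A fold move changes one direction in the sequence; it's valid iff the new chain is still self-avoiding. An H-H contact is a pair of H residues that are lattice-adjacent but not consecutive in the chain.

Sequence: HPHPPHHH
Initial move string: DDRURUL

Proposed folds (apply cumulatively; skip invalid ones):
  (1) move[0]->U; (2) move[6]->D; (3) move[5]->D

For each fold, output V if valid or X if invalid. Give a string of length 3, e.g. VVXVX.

Initial: DDRURUL -> [(0, 0), (0, -1), (0, -2), (1, -2), (1, -1), (2, -1), (2, 0), (1, 0)]
Fold 1: move[0]->U => UDRURUL INVALID (collision), skipped
Fold 2: move[6]->D => DDRURUD INVALID (collision), skipped
Fold 3: move[5]->D => DDRURDL INVALID (collision), skipped

Answer: XXX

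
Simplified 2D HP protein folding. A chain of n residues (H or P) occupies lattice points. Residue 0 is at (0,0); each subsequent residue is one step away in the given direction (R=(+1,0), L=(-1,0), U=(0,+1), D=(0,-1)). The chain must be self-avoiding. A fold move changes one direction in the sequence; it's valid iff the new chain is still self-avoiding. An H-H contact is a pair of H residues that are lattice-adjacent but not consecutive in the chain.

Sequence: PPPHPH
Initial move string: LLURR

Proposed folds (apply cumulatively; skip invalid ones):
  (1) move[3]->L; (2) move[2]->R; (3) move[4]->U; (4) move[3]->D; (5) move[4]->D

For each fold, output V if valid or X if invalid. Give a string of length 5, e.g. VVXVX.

Answer: XXVXX

Derivation:
Initial: LLURR -> [(0, 0), (-1, 0), (-2, 0), (-2, 1), (-1, 1), (0, 1)]
Fold 1: move[3]->L => LLULR INVALID (collision), skipped
Fold 2: move[2]->R => LLRRR INVALID (collision), skipped
Fold 3: move[4]->U => LLURU VALID
Fold 4: move[3]->D => LLUDU INVALID (collision), skipped
Fold 5: move[4]->D => LLURD INVALID (collision), skipped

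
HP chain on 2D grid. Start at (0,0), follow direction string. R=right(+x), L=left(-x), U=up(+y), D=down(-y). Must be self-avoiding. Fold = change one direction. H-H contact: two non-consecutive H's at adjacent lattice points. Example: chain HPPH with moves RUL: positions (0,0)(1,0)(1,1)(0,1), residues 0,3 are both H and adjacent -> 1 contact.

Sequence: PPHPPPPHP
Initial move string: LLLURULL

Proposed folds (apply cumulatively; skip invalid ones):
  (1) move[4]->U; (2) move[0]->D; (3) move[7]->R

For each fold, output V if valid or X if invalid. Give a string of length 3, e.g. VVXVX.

Initial: LLLURULL -> [(0, 0), (-1, 0), (-2, 0), (-3, 0), (-3, 1), (-2, 1), (-2, 2), (-3, 2), (-4, 2)]
Fold 1: move[4]->U => LLLUUULL VALID
Fold 2: move[0]->D => DLLUUULL VALID
Fold 3: move[7]->R => DLLUUULR INVALID (collision), skipped

Answer: VVX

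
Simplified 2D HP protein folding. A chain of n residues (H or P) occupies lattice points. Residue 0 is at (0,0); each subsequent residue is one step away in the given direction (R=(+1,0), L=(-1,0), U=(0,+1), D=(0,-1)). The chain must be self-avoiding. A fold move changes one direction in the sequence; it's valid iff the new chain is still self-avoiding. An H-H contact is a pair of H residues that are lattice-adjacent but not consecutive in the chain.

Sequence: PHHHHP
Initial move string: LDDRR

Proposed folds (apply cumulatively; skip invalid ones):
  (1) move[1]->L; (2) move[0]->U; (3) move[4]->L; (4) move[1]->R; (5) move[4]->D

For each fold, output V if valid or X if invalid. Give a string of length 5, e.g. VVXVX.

Initial: LDDRR -> [(0, 0), (-1, 0), (-1, -1), (-1, -2), (0, -2), (1, -2)]
Fold 1: move[1]->L => LLDRR VALID
Fold 2: move[0]->U => ULDRR INVALID (collision), skipped
Fold 3: move[4]->L => LLDRL INVALID (collision), skipped
Fold 4: move[1]->R => LRDRR INVALID (collision), skipped
Fold 5: move[4]->D => LLDRD VALID

Answer: VXXXV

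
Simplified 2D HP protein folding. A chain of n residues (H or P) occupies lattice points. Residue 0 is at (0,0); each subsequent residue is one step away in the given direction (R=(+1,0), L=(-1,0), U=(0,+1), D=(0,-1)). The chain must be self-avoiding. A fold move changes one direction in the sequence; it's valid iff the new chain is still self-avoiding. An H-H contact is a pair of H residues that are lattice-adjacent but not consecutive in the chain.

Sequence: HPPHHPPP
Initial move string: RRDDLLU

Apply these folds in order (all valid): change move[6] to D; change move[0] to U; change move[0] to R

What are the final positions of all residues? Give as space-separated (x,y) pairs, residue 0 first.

Answer: (0,0) (1,0) (2,0) (2,-1) (2,-2) (1,-2) (0,-2) (0,-3)

Derivation:
Initial moves: RRDDLLU
Fold: move[6]->D => RRDDLLD (positions: [(0, 0), (1, 0), (2, 0), (2, -1), (2, -2), (1, -2), (0, -2), (0, -3)])
Fold: move[0]->U => URDDLLD (positions: [(0, 0), (0, 1), (1, 1), (1, 0), (1, -1), (0, -1), (-1, -1), (-1, -2)])
Fold: move[0]->R => RRDDLLD (positions: [(0, 0), (1, 0), (2, 0), (2, -1), (2, -2), (1, -2), (0, -2), (0, -3)])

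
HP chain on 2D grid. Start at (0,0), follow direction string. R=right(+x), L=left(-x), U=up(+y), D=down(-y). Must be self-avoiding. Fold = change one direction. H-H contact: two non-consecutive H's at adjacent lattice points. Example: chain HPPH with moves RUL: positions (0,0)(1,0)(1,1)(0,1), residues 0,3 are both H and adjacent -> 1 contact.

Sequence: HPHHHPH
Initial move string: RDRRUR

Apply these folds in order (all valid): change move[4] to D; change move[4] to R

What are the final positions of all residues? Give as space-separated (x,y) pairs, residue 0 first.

Answer: (0,0) (1,0) (1,-1) (2,-1) (3,-1) (4,-1) (5,-1)

Derivation:
Initial moves: RDRRUR
Fold: move[4]->D => RDRRDR (positions: [(0, 0), (1, 0), (1, -1), (2, -1), (3, -1), (3, -2), (4, -2)])
Fold: move[4]->R => RDRRRR (positions: [(0, 0), (1, 0), (1, -1), (2, -1), (3, -1), (4, -1), (5, -1)])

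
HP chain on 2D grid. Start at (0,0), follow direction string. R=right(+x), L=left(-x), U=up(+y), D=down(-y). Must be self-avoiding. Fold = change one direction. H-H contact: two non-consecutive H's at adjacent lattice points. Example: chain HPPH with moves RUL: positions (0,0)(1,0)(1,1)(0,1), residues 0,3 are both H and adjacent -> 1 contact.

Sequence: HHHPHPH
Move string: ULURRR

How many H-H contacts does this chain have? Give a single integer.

Positions: [(0, 0), (0, 1), (-1, 1), (-1, 2), (0, 2), (1, 2), (2, 2)]
H-H contact: residue 1 @(0,1) - residue 4 @(0, 2)

Answer: 1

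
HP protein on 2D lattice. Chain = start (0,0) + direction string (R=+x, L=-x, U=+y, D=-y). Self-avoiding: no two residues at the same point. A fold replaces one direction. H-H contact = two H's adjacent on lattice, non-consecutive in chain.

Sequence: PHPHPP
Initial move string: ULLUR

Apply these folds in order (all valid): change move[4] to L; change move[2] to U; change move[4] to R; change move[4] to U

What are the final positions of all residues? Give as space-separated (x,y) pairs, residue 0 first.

Initial moves: ULLUR
Fold: move[4]->L => ULLUL (positions: [(0, 0), (0, 1), (-1, 1), (-2, 1), (-2, 2), (-3, 2)])
Fold: move[2]->U => ULUUL (positions: [(0, 0), (0, 1), (-1, 1), (-1, 2), (-1, 3), (-2, 3)])
Fold: move[4]->R => ULUUR (positions: [(0, 0), (0, 1), (-1, 1), (-1, 2), (-1, 3), (0, 3)])
Fold: move[4]->U => ULUUU (positions: [(0, 0), (0, 1), (-1, 1), (-1, 2), (-1, 3), (-1, 4)])

Answer: (0,0) (0,1) (-1,1) (-1,2) (-1,3) (-1,4)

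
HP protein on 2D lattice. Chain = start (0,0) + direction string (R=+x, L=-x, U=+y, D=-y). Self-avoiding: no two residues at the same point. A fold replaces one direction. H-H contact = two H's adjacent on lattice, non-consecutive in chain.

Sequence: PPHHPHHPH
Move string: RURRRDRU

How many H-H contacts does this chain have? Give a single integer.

Positions: [(0, 0), (1, 0), (1, 1), (2, 1), (3, 1), (4, 1), (4, 0), (5, 0), (5, 1)]
H-H contact: residue 5 @(4,1) - residue 8 @(5, 1)

Answer: 1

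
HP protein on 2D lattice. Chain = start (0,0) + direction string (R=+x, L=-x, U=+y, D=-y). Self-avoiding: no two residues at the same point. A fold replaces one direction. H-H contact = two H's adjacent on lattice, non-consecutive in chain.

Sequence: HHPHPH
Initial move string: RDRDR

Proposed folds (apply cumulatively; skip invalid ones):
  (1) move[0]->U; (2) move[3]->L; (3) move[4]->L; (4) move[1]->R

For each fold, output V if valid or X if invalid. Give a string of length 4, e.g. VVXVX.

Initial: RDRDR -> [(0, 0), (1, 0), (1, -1), (2, -1), (2, -2), (3, -2)]
Fold 1: move[0]->U => UDRDR INVALID (collision), skipped
Fold 2: move[3]->L => RDRLR INVALID (collision), skipped
Fold 3: move[4]->L => RDRDL VALID
Fold 4: move[1]->R => RRRDL VALID

Answer: XXVV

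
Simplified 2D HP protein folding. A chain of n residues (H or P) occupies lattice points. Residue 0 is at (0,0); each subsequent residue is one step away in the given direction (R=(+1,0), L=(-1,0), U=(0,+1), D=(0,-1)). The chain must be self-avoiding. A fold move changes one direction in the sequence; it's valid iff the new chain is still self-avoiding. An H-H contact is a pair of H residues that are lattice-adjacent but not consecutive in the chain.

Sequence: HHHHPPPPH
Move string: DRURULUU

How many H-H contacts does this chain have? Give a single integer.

Answer: 1

Derivation:
Positions: [(0, 0), (0, -1), (1, -1), (1, 0), (2, 0), (2, 1), (1, 1), (1, 2), (1, 3)]
H-H contact: residue 0 @(0,0) - residue 3 @(1, 0)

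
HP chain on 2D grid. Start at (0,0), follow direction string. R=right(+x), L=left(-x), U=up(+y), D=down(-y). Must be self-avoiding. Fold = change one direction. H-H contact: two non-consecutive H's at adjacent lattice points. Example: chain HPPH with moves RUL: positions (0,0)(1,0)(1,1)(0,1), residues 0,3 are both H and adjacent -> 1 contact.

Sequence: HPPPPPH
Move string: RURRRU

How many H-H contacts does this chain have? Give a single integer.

Positions: [(0, 0), (1, 0), (1, 1), (2, 1), (3, 1), (4, 1), (4, 2)]
No H-H contacts found.

Answer: 0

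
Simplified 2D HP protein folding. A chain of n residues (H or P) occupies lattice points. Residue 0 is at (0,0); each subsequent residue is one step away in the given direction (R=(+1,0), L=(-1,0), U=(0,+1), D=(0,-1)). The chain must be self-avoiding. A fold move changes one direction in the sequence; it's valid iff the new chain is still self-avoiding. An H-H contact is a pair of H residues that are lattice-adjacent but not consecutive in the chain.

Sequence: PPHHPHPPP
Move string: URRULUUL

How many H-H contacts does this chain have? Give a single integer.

Answer: 1

Derivation:
Positions: [(0, 0), (0, 1), (1, 1), (2, 1), (2, 2), (1, 2), (1, 3), (1, 4), (0, 4)]
H-H contact: residue 2 @(1,1) - residue 5 @(1, 2)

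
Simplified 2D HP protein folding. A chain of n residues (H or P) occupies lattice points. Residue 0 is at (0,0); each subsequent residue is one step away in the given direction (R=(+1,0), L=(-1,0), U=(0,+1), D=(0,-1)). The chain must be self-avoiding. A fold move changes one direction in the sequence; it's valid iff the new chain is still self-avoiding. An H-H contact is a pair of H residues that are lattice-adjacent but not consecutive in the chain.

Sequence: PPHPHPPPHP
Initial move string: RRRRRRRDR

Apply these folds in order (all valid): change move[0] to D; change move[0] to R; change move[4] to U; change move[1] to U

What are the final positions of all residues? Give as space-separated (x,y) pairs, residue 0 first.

Initial moves: RRRRRRRDR
Fold: move[0]->D => DRRRRRRDR (positions: [(0, 0), (0, -1), (1, -1), (2, -1), (3, -1), (4, -1), (5, -1), (6, -1), (6, -2), (7, -2)])
Fold: move[0]->R => RRRRRRRDR (positions: [(0, 0), (1, 0), (2, 0), (3, 0), (4, 0), (5, 0), (6, 0), (7, 0), (7, -1), (8, -1)])
Fold: move[4]->U => RRRRURRDR (positions: [(0, 0), (1, 0), (2, 0), (3, 0), (4, 0), (4, 1), (5, 1), (6, 1), (6, 0), (7, 0)])
Fold: move[1]->U => RURRURRDR (positions: [(0, 0), (1, 0), (1, 1), (2, 1), (3, 1), (3, 2), (4, 2), (5, 2), (5, 1), (6, 1)])

Answer: (0,0) (1,0) (1,1) (2,1) (3,1) (3,2) (4,2) (5,2) (5,1) (6,1)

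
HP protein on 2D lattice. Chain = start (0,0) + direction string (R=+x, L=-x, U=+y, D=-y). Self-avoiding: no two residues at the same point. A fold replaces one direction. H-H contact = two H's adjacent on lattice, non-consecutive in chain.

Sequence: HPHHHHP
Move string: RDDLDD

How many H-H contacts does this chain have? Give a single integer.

Answer: 0

Derivation:
Positions: [(0, 0), (1, 0), (1, -1), (1, -2), (0, -2), (0, -3), (0, -4)]
No H-H contacts found.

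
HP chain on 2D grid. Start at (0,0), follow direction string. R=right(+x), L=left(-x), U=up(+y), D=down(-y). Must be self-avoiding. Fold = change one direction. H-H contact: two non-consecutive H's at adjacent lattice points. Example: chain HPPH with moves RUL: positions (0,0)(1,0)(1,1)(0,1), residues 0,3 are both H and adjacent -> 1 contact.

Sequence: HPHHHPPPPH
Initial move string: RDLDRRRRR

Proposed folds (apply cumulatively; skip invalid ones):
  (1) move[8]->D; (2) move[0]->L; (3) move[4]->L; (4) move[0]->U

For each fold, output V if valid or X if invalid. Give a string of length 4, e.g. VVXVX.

Answer: VVXX

Derivation:
Initial: RDLDRRRRR -> [(0, 0), (1, 0), (1, -1), (0, -1), (0, -2), (1, -2), (2, -2), (3, -2), (4, -2), (5, -2)]
Fold 1: move[8]->D => RDLDRRRRD VALID
Fold 2: move[0]->L => LDLDRRRRD VALID
Fold 3: move[4]->L => LDLDLRRRD INVALID (collision), skipped
Fold 4: move[0]->U => UDLDRRRRD INVALID (collision), skipped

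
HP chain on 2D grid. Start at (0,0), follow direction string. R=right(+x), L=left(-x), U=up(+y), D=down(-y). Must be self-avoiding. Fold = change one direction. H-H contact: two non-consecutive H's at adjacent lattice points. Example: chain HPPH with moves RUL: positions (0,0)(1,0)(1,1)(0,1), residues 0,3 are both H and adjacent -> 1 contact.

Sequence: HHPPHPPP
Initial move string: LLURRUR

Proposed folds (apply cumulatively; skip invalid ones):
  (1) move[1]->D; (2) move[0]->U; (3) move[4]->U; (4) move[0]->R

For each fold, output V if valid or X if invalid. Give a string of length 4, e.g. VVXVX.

Answer: XVVX

Derivation:
Initial: LLURRUR -> [(0, 0), (-1, 0), (-2, 0), (-2, 1), (-1, 1), (0, 1), (0, 2), (1, 2)]
Fold 1: move[1]->D => LDURRUR INVALID (collision), skipped
Fold 2: move[0]->U => ULURRUR VALID
Fold 3: move[4]->U => ULURUUR VALID
Fold 4: move[0]->R => RLURUUR INVALID (collision), skipped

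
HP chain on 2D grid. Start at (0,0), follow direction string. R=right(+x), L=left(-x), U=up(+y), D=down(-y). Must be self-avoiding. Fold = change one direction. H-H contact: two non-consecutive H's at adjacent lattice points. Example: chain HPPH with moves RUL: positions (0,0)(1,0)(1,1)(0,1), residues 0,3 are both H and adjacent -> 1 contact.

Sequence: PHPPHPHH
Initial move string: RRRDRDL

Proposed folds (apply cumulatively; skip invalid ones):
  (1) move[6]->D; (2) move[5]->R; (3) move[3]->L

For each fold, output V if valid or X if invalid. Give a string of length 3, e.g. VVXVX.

Answer: VVX

Derivation:
Initial: RRRDRDL -> [(0, 0), (1, 0), (2, 0), (3, 0), (3, -1), (4, -1), (4, -2), (3, -2)]
Fold 1: move[6]->D => RRRDRDD VALID
Fold 2: move[5]->R => RRRDRRD VALID
Fold 3: move[3]->L => RRRLRRD INVALID (collision), skipped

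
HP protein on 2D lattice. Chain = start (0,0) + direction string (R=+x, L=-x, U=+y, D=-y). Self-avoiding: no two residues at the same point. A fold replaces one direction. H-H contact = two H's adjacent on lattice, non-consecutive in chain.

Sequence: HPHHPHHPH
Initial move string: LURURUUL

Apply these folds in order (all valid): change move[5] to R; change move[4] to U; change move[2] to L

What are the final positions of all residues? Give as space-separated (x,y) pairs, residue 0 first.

Initial moves: LURURUUL
Fold: move[5]->R => LURURRUL (positions: [(0, 0), (-1, 0), (-1, 1), (0, 1), (0, 2), (1, 2), (2, 2), (2, 3), (1, 3)])
Fold: move[4]->U => LURUURUL (positions: [(0, 0), (-1, 0), (-1, 1), (0, 1), (0, 2), (0, 3), (1, 3), (1, 4), (0, 4)])
Fold: move[2]->L => LULUURUL (positions: [(0, 0), (-1, 0), (-1, 1), (-2, 1), (-2, 2), (-2, 3), (-1, 3), (-1, 4), (-2, 4)])

Answer: (0,0) (-1,0) (-1,1) (-2,1) (-2,2) (-2,3) (-1,3) (-1,4) (-2,4)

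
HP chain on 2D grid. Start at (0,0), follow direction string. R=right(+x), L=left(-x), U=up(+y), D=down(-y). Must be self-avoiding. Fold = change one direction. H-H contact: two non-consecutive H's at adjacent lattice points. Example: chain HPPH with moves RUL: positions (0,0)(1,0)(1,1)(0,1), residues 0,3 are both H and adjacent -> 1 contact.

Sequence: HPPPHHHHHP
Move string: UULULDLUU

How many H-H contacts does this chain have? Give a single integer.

Answer: 1

Derivation:
Positions: [(0, 0), (0, 1), (0, 2), (-1, 2), (-1, 3), (-2, 3), (-2, 2), (-3, 2), (-3, 3), (-3, 4)]
H-H contact: residue 5 @(-2,3) - residue 8 @(-3, 3)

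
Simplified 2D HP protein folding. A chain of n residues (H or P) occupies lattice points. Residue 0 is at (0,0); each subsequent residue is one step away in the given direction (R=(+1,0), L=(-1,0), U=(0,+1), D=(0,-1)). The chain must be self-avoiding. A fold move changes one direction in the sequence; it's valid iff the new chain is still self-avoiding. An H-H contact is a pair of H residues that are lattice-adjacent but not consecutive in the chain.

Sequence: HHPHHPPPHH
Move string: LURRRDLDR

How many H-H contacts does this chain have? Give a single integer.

Answer: 1

Derivation:
Positions: [(0, 0), (-1, 0), (-1, 1), (0, 1), (1, 1), (2, 1), (2, 0), (1, 0), (1, -1), (2, -1)]
H-H contact: residue 0 @(0,0) - residue 3 @(0, 1)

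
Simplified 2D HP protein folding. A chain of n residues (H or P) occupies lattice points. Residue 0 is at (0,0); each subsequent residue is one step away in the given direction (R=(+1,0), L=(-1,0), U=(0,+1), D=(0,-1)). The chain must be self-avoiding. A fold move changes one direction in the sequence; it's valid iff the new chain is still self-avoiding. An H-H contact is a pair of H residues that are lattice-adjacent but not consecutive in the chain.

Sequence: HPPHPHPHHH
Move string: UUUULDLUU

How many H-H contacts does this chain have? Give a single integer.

Positions: [(0, 0), (0, 1), (0, 2), (0, 3), (0, 4), (-1, 4), (-1, 3), (-2, 3), (-2, 4), (-2, 5)]
H-H contact: residue 5 @(-1,4) - residue 8 @(-2, 4)

Answer: 1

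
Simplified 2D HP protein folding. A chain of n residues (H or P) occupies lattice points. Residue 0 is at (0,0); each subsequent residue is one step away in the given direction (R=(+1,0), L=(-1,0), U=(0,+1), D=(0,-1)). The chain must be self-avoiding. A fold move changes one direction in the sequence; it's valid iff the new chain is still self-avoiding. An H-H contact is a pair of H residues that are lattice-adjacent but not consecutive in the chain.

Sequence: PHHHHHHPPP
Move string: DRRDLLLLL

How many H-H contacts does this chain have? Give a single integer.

Answer: 2

Derivation:
Positions: [(0, 0), (0, -1), (1, -1), (2, -1), (2, -2), (1, -2), (0, -2), (-1, -2), (-2, -2), (-3, -2)]
H-H contact: residue 1 @(0,-1) - residue 6 @(0, -2)
H-H contact: residue 2 @(1,-1) - residue 5 @(1, -2)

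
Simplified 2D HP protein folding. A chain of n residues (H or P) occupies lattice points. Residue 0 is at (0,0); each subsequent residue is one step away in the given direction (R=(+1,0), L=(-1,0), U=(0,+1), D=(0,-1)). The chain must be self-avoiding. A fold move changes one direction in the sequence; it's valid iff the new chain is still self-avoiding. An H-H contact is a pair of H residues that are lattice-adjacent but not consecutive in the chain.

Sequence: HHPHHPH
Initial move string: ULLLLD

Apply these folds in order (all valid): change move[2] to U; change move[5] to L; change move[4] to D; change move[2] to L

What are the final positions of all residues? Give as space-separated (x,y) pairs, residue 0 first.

Initial moves: ULLLLD
Fold: move[2]->U => ULULLD (positions: [(0, 0), (0, 1), (-1, 1), (-1, 2), (-2, 2), (-3, 2), (-3, 1)])
Fold: move[5]->L => ULULLL (positions: [(0, 0), (0, 1), (-1, 1), (-1, 2), (-2, 2), (-3, 2), (-4, 2)])
Fold: move[4]->D => ULULDL (positions: [(0, 0), (0, 1), (-1, 1), (-1, 2), (-2, 2), (-2, 1), (-3, 1)])
Fold: move[2]->L => ULLLDL (positions: [(0, 0), (0, 1), (-1, 1), (-2, 1), (-3, 1), (-3, 0), (-4, 0)])

Answer: (0,0) (0,1) (-1,1) (-2,1) (-3,1) (-3,0) (-4,0)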